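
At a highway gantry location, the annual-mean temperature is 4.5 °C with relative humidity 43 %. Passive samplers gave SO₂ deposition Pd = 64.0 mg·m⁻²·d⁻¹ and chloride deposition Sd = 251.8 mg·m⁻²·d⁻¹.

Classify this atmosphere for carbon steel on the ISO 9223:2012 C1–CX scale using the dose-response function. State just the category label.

carbon steel: temperature factor f = +0.150·(-5.5) = -0.8250
  SO₂ term: 1.77·64.0^0.52·exp(0.02·43-0.8250) = 15.94
  Sd branch = 0.102·Sd^0.62·e^(0.033·RH+0.04·T) = 15.55 μm/a
  r_corr = 15.94 + 15.55 = 31.48 μm/a
ISO 9223 Table 2 (carbon steel): 25 < 31.5 ≤ 50 μm/a ⇒ C3

C3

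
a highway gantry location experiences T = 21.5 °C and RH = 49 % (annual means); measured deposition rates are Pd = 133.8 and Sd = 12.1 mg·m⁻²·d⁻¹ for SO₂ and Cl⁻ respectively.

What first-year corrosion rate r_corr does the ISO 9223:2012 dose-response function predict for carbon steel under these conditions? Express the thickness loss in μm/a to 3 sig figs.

carbon steel: temperature factor f = -0.054·(11.5) = -0.6210
  SO₂ term: 1.77·133.8^0.52·exp(0.02·49-0.6210) = 32.33
  Sd branch = 0.102·Sd^0.62·e^(0.033·RH+0.04·T) = 5.697 μm/a
  r_corr = 32.33 + 5.697 = 38.03 μm/a

r_corr = 38.0 μm/a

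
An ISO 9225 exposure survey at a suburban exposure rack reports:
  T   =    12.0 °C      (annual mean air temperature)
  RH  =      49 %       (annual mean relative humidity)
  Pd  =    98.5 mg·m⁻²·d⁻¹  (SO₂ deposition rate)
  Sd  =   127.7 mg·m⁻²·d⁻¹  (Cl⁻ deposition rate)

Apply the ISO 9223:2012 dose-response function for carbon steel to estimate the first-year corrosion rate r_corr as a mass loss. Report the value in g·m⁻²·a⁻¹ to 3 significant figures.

carbon steel: T>10 °C ⇒ hinge -0.054·(12.0−10) = -0.1080
  SO₂ term: 1.77·98.5^0.52·exp(0.02·49-0.1080) = 46.05
  Cl⁻ term: 0.102·127.7^0.62·exp(0.033·49+0.04·12.0) = 16.79
  sum: 46.05 + 16.79 → r_corr = 62.85 μm/a
Convert to mass loss: 62.85 μm/a × 7.85 g/cm³ = 493.4 g·m⁻²·a⁻¹

r_corr = 493 g·m⁻²·a⁻¹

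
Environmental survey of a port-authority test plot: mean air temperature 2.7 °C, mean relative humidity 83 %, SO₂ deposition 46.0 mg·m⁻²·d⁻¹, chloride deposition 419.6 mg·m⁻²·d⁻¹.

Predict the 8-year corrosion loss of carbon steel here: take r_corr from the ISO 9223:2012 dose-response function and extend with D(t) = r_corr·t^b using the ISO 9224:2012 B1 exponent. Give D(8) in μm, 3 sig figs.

carbon steel: T≤10 °C ⇒ hinge +0.150·(2.7−10) = -1.0950
  Pd branch = 1.77·Pd^0.52·e^(0.02·RH+f) = 22.8 μm/a
  Cl⁻ term: 0.102·419.6^0.62·exp(0.033·83+0.04·2.7) = 74.34
  r_corr = 22.8 + 74.34 = 97.14 μm/a
Long-term exponent b (ISO 9224 Table 2, B1) = 0.523
  D(8) = 97.14 × 8^0.523 = 97.14 × 2.967 = 288.2 μm

D(8) = 288 μm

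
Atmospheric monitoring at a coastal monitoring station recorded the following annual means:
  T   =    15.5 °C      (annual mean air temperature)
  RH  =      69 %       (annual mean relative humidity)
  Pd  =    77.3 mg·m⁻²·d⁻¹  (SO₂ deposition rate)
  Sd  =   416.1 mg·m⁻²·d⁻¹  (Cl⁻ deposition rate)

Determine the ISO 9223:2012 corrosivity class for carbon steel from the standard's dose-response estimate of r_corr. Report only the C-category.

carbon steel: T>10 °C ⇒ hinge -0.054·(15.5−10) = -0.2970
  Pd branch = 1.77·Pd^0.52·e^(0.02·RH+f) = 50.14 μm/a
  Cl⁻ term: 0.102·416.1^0.62·exp(0.033·69+0.04·15.5) = 77.74
  sum: 50.14 + 77.74 → r_corr = 127.9 μm/a
ISO 9223 Table 2 (carbon steel): 80 < 128 ≤ 200 μm/a ⇒ C5

C5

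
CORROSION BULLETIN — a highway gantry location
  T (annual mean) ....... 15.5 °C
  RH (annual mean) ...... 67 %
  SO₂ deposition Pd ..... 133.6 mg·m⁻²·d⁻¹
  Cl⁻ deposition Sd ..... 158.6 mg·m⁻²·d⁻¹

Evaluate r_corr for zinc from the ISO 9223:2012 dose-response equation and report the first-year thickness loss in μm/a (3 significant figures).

r_corr = 3.65 μm/a

zinc: T>10 °C ⇒ hinge -0.071·(15.5−10) = -0.3905
  Pd branch = 0.0129·Pd^0.44·e^(0.046·RH+f) = 1.64 μm/a
  Sd branch = 0.0175·Sd^0.57·e^(0.008·RH+0.085·T) = 2.005 μm/a
  sum: 1.64 + 2.005 → r_corr = 3.645 μm/a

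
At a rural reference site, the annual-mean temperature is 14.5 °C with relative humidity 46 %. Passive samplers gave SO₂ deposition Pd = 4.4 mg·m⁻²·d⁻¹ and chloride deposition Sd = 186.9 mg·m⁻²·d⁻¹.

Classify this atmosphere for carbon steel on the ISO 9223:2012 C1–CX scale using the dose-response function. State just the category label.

C3

carbon steel: T>10 °C ⇒ hinge -0.054·(14.5−10) = -0.2430
  sulphur-dioxide contribution → 7.526 μm/a
  chloride contribution → 21.29 μm/a
  ⇒ r_corr(carbon steel) = 28.82 μm/a
ISO 9223 Table 2 (carbon steel): 25 < 28.8 ≤ 50 μm/a ⇒ C3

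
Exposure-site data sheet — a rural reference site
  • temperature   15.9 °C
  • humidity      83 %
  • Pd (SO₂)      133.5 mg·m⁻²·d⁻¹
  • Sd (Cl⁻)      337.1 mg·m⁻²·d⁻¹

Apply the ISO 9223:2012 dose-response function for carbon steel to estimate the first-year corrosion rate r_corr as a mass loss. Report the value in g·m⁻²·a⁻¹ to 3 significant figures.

r_corr = 1.54e+03 g·m⁻²·a⁻¹

carbon steel: T>10 °C ⇒ hinge -0.054·(15.9−10) = -0.3186
  sulphur-dioxide contribution → 86.26 μm/a
  chloride contribution → 110 μm/a
  ⇒ r_corr(carbon steel) = 196.3 μm/a
Convert to mass loss: 196.3 μm/a × 7.85 g/cm³ = 1541 g·m⁻²·a⁻¹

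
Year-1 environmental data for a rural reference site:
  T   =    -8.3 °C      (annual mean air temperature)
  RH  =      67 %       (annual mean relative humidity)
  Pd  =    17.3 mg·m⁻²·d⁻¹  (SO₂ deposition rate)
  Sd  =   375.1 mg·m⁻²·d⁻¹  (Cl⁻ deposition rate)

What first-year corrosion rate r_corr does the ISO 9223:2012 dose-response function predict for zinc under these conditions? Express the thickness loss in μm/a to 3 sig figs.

r_corr = 0.925 μm/a

zinc: f(T) = +0.038·(T−10) [T≤10 °C] = -0.6954
  sulphur-dioxide contribution → 0.4918 μm/a
  chloride contribution → 0.4332 μm/a
  total first-year rate 0.925 μm/a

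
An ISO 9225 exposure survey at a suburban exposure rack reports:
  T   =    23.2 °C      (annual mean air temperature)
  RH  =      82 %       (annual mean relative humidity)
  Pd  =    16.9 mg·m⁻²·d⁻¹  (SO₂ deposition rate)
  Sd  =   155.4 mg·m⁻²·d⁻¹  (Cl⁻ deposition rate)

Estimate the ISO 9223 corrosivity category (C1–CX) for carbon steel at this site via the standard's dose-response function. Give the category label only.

C5

carbon steel: temperature factor f = -0.054·(13.2) = -0.7128
  Pd branch = 1.77·Pd^0.52·e^(0.02·RH+f) = 19.46 μm/a
  Sd branch = 0.102·Sd^0.62·e^(0.033·RH+0.04·T) = 88.21 μm/a
  r_corr = 19.46 + 88.21 = 107.7 μm/a
Category bounds: 80…200 μm/a bracket r_corr ⇒ C5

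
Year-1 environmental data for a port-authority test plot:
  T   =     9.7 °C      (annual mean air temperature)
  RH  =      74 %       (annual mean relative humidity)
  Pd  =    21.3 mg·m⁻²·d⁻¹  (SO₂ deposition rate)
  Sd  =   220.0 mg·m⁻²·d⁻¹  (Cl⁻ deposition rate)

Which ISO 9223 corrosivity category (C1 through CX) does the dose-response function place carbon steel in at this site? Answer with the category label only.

carbon steel: temperature factor f = +0.150·(-0.3) = -0.0450
  sulphur-dioxide contribution → 36.47 μm/a
  chloride contribution → 48.97 μm/a
  ⇒ r_corr(carbon steel) = 85.44 μm/a
85.4 μm/a falls in (80, 200] for carbon steel → category C5

C5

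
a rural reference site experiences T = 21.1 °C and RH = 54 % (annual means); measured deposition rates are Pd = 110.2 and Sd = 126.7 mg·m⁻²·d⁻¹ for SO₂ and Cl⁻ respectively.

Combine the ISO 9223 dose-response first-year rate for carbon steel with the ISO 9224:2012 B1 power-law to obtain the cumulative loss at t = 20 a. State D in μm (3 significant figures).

D(20) = 294 μm

carbon steel: T>10 °C ⇒ hinge -0.054·(21.1−10) = -0.5994
  SO₂ term: 1.77·110.2^0.52·exp(0.02·54-0.5994) = 33.01
  Cl⁻ term: 0.102·126.7^0.62·exp(0.033·54+0.04·21.1) = 28.36
  sum: 33.01 + 28.36 → r_corr = 61.37 μm/a
ISO 9224: D(t) = r_corr · t^b with b = 0.523 (carbon steel, B1)
  D(20) = 61.37 × 20^0.523 = 61.37 × 4.791 = 294 μm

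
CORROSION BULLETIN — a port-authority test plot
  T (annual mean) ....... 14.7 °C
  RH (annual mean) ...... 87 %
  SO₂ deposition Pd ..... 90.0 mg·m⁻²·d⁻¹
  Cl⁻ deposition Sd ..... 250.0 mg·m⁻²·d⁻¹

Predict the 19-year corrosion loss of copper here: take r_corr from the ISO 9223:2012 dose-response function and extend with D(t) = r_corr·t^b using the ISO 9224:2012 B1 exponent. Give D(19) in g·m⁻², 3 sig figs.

D(19) = 264 g·m⁻²

copper: temperature factor f = -0.080·(4.7) = -0.3760
  SO₂ term: 0.0053·90.0^0.26·exp(0.059·87-0.3760) = 1.988
  Sd branch = 0.01025·Sd^0.27·e^(0.036·RH+0.049·T) = 2.144 μm/a
  r_corr = 1.988 + 2.144 = 4.131 μm/a
Power-law: D(19) = r_corr · 19^0.667
  D(19) = 4.131 × 19^0.667 = 4.131 × 7.127 = 29.45 μm
  Mass loss = 29.45 μm × 8.96 g/cm³ = 263.8 g·m⁻²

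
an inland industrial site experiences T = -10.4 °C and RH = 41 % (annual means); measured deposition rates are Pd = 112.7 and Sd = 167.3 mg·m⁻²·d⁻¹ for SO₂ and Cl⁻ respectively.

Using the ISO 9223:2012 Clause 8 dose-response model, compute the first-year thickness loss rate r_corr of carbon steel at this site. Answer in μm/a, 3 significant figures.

carbon steel: temperature factor f = +0.150·(-20.4) = -3.0600
  SO₂ term: 1.77·112.7^0.52·exp(0.02·41-3.0600) = 2.199
  Cl⁻ term: 0.102·167.3^0.62·exp(0.033·41+0.04·-10.4) = 6.224
  sum: 2.199 + 6.224 → r_corr = 8.423 μm/a

r_corr = 8.42 μm/a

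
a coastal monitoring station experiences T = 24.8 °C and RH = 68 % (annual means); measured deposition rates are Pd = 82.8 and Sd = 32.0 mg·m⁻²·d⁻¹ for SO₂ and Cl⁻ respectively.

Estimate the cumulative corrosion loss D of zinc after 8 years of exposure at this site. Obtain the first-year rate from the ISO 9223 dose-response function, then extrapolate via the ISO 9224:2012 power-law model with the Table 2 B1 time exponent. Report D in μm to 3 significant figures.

zinc: f(T) = -0.071·(T−10) [T>10 °C] = -1.0508
  SO₂ term: 0.0129·82.8^0.44·exp(0.046·68-1.0508) = 0.7189
  Sd branch = 0.0175·Sd^0.57·e^(0.008·RH+0.085·T) = 1.789 μm/a
  sum: 0.7189 + 1.789 → r_corr = 2.508 μm/a
ISO 9224: D(t) = r_corr · t^b with b = 0.813 (zinc, B1)
  D(8) = 2.508 × 8^0.813 = 2.508 × 5.423 = 13.6 μm

D(8) = 13.6 μm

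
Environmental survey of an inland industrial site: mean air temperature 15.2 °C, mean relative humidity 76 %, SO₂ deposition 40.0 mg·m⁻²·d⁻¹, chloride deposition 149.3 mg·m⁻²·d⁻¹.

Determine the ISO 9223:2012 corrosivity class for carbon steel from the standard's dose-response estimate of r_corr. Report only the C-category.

carbon steel: f(T) = -0.054·(T−10) [T>10 °C] = -0.2808
  SO₂ term: 1.77·40.0^0.52·exp(0.02·76-0.2808) = 41.61
  Cl⁻ term: 0.102·149.3^0.62·exp(0.033·76+0.04·15.2) = 51.26
  sum: 41.61 + 51.26 → r_corr = 92.87 μm/a
Category bounds: 80…200 μm/a bracket r_corr ⇒ C5

C5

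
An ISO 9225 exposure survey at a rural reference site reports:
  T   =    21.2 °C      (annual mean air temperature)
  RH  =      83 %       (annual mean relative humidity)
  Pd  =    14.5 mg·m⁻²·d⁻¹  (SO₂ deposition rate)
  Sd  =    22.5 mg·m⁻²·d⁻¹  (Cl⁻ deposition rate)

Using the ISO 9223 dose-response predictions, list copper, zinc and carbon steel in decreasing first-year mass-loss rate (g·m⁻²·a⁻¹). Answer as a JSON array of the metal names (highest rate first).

copper: f(T) = -0.080·(T−10) [T>10 °C] = -0.8960
  SO₂ term: 0.0053·14.5^0.26·exp(0.059·83-0.8960) = 0.5806
  Cl⁻ term: 0.01025·22.5^0.27·exp(0.036·83+0.049·21.2) = 1.332
  sum: 0.5806 + 1.332 → r_corr = 1.913 μm/a
  mass loss = 1.913 μm/a × 8.96 g/cm³ = 17.14 g·m⁻²·a⁻¹
zinc: T>10 °C ⇒ hinge -0.071·(21.2−10) = -0.7952
  Pd branch = 0.0129·Pd^0.44·e^(0.046·RH+f) = 0.8598 μm/a
  Sd branch = 0.0175·Sd^0.57·e^(0.008·RH+0.085·T) = 1.215 μm/a
  r_corr = 0.8598 + 1.215 = 2.075 μm/a
  mass loss = 2.075 μm/a × 7.14 g/cm³ = 14.82 g·m⁻²·a⁻¹
carbon steel: temperature factor f = -0.054·(11.2) = -0.6048
  SO₂ term: 1.77·14.5^0.52·exp(0.02·83-0.6048) = 20.42
  Sd branch = 0.102·Sd^0.62·e^(0.033·RH+0.04·T) = 25.4 μm/a
  r_corr = 20.42 + 25.4 = 45.82 μm/a
  mass loss = 45.82 μm/a × 7.85 g/cm³ = 359.7 g·m⁻²·a⁻¹
Ordering by g·m⁻²·a⁻¹: carbon steel (360) > copper (17.1) > zinc (14.8)

["carbon steel", "copper", "zinc"]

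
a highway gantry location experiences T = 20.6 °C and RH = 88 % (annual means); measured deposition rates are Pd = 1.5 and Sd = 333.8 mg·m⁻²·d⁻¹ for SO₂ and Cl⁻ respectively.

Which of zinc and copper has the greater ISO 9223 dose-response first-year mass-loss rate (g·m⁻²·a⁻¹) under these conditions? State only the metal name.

zinc: temperature factor f = -0.071·(10.6) = -0.7526
  sulphur-dioxide contribution → 0.4161 μm/a
  chloride contribution → 5.593 μm/a
  total first-year rate 6.009 μm/a
  mass loss = 6.009 μm/a × 7.14 g/cm³ = 42.9 g·m⁻²·a⁻¹
copper: T>10 °C ⇒ hinge -0.080·(20.6−10) = -0.8480
  sulphur-dioxide contribution → 0.4536 μm/a
  chloride contribution → 3.208 μm/a
  total first-year rate 3.662 μm/a
  mass loss = 3.662 μm/a × 8.96 g/cm³ = 32.81 g·m⁻²·a⁻¹
Ordering by g·m⁻²·a⁻¹: zinc (42.9) > copper (32.8)

zinc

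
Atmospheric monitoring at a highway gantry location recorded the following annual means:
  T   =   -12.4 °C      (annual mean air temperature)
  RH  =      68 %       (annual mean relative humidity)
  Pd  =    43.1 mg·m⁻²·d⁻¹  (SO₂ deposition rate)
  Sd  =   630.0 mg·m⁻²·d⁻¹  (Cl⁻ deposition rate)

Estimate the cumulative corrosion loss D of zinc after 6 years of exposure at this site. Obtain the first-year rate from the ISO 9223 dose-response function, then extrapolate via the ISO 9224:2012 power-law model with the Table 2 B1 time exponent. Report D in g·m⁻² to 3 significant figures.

zinc: T≤10 °C ⇒ hinge +0.038·(-12.4−10) = -0.8512
  SO₂ term: 0.0129·43.1^0.44·exp(0.046·68-0.8512) = 0.6585
  Sd branch = 0.0175·Sd^0.57·e^(0.008·RH+0.085·T) = 0.4142 μm/a
  r_corr = 0.6585 + 0.4142 = 1.073 μm/a
Long-term exponent b (ISO 9224 Table 2, B1) = 0.813
  D(6) = 1.073 × 6^0.813 = 1.073 × 4.292 = 4.604 μm
  Mass loss = 4.604 μm × 7.14 g/cm³ = 32.87 g·m⁻²

D(6) = 32.9 g·m⁻²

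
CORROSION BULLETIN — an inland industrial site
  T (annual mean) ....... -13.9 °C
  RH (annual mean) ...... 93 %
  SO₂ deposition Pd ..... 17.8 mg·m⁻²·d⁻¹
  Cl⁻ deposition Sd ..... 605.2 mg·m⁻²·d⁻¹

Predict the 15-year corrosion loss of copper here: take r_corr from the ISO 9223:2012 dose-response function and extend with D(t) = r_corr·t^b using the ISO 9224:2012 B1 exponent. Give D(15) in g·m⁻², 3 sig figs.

D(15) = 52.6 g·m⁻²

copper: T≤10 °C ⇒ hinge +0.126·(-13.9−10) = -3.0114
  SO₂ term: 0.0053·17.8^0.26·exp(0.059·93-3.0114) = 0.1332
  Sd branch = 0.01025·Sd^0.27·e^(0.036·RH+0.049·T) = 0.8319 μm/a
  sum: 0.1332 + 0.8319 → r_corr = 0.9651 μm/a
Long-term exponent b (ISO 9224 Table 2, B1) = 0.667
  D(15) = 0.9651 × 15^0.667 = 0.9651 × 6.088 = 5.875 μm
  Mass loss = 5.875 μm × 8.96 g/cm³ = 52.64 g·m⁻²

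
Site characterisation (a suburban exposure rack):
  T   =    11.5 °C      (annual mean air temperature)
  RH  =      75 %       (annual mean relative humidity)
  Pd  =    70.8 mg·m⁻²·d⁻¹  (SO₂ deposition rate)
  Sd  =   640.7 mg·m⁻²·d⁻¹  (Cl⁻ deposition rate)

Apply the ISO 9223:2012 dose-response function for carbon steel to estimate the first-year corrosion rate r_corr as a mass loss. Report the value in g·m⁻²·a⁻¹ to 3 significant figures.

r_corr = 1.35e+03 g·m⁻²·a⁻¹

carbon steel: temperature factor f = -0.054·(1.5) = -0.0810
  sulphur-dioxide contribution → 67.03 μm/a
  chloride contribution → 105.5 μm/a
  total first-year rate 172.6 μm/a
Convert to mass loss: 172.6 μm/a × 7.85 g/cm³ = 1355 g·m⁻²·a⁻¹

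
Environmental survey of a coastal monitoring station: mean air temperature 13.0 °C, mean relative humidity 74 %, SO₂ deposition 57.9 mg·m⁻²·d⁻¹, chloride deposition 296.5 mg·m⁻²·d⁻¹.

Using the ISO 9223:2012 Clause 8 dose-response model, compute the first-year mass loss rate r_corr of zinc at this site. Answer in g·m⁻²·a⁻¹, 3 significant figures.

r_corr = 30.8 g·m⁻²·a⁻¹

zinc: f(T) = -0.071·(T−10) [T>10 °C] = -0.2130
  SO₂ term: 0.0129·57.9^0.44·exp(0.046·74-0.2130) = 1.871
  Sd branch = 0.0175·Sd^0.57·e^(0.008·RH+0.085·T) = 2.45 μm/a
  r_corr = 1.871 + 2.45 = 4.32 μm/a
Convert to mass loss: 4.32 μm/a × 7.14 g/cm³ = 30.85 g·m⁻²·a⁻¹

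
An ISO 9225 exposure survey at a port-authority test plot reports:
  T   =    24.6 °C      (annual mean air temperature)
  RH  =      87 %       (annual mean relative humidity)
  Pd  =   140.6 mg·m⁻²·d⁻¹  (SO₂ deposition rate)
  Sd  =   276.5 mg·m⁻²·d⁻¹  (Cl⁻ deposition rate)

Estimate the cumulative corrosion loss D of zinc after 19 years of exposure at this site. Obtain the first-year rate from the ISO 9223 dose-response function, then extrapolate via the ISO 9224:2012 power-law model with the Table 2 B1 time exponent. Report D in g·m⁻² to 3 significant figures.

D(19) = 720 g·m⁻²

zinc: T>10 °C ⇒ hinge -0.071·(24.6−10) = -1.0366
  SO₂ term: 0.0129·140.6^0.44·exp(0.046·87-1.0366) = 2.206
  Cl⁻ term: 0.0175·276.5^0.57·exp(0.008·87+0.085·24.6) = 7.001
  r_corr = 2.206 + 7.001 = 9.207 μm/a
ISO 9224: D(t) = r_corr · t^b with b = 0.813 (zinc, B1)
  D(19) = 9.207 × 19^0.813 = 9.207 × 10.96 = 100.9 μm
  Mass loss = 100.9 μm × 7.14 g/cm³ = 720.2 g·m⁻²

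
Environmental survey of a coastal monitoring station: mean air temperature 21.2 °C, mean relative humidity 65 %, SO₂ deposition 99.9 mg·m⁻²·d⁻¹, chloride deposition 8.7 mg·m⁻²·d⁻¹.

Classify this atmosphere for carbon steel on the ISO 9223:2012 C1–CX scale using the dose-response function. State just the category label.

carbon steel: temperature factor f = -0.054·(11.2) = -0.6048
  SO₂ term: 1.77·99.9^0.52·exp(0.02·65-0.6048) = 38.87
  Sd branch = 0.102·Sd^0.62·e^(0.033·RH+0.04·T) = 7.779 μm/a
  sum: 38.87 + 7.779 → r_corr = 46.65 μm/a
46.7 μm/a falls in (25, 50] for carbon steel → category C3

C3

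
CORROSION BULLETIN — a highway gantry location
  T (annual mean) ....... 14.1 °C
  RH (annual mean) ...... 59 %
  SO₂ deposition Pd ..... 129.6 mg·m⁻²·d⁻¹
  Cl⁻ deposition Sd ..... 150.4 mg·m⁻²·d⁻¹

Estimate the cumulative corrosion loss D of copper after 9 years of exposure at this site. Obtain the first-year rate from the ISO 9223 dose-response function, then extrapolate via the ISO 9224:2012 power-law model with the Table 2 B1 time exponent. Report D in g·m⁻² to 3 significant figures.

D(9) = 42.7 g·m⁻²

copper: f(T) = -0.080·(T−10) [T>10 °C] = -0.3280
  Pd branch = 0.0053·Pd^0.26·e^(0.059·RH+f) = 0.4394 μm/a
  Sd branch = 0.01025·Sd^0.27·e^(0.036·RH+0.049·T) = 0.6623 μm/a
  sum: 0.4394 + 0.6623 → r_corr = 1.102 μm/a
ISO 9224: D(t) = r_corr · t^b with b = 0.667 (copper, B1)
  D(9) = 1.102 × 9^0.667 = 1.102 × 4.33 = 4.771 μm
  Mass loss = 4.771 μm × 8.96 g/cm³ = 42.74 g·m⁻²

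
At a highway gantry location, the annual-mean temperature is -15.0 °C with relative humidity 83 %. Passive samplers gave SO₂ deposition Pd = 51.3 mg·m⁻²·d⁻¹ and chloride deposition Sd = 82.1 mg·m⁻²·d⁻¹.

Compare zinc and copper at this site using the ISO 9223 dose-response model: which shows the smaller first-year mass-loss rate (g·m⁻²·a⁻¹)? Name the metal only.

zinc: T≤10 °C ⇒ hinge +0.038·(-15.0−10) = -0.9500
  SO₂ term: 0.0129·51.3^0.44·exp(0.046·83-0.9500) = 1.284
  Sd branch = 0.0175·Sd^0.57·e^(0.008·RH+0.085·T) = 0.1172 μm/a
  sum: 1.284 + 0.1172 → r_corr = 1.401 μm/a
  mass loss = 1.401 μm/a × 7.14 g/cm³ = 10.01 g·m⁻²·a⁻¹
copper: f(T) = +0.126·(T−10) [T≤10 °C] = -3.1500
  SO₂ term: 0.0053·51.3^0.26·exp(0.059·83-3.1500) = 0.08465
  Sd branch = 0.01025·Sd^0.27·e^(0.036·RH+0.049·T) = 0.3207 μm/a
  sum: 0.08465 + 0.3207 → r_corr = 0.4053 μm/a
  mass loss = 0.4053 μm/a × 8.96 g/cm³ = 3.632 g·m⁻²·a⁻¹
Ordering by g·m⁻²·a⁻¹: zinc (10) > copper (3.63)

copper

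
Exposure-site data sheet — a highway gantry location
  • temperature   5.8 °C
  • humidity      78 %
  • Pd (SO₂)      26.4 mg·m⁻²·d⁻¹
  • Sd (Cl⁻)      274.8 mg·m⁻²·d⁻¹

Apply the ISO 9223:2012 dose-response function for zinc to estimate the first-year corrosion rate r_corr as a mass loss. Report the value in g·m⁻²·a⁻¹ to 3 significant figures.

r_corr = 21.4 g·m⁻²·a⁻¹

zinc: T≤10 °C ⇒ hinge +0.038·(5.8−10) = -0.1596
  SO₂ term: 0.0129·26.4^0.44·exp(0.046·78-0.1596) = 1.679
  Sd branch = 0.0175·Sd^0.57·e^(0.008·RH+0.085·T) = 1.313 μm/a
  sum: 1.679 + 1.313 → r_corr = 2.992 μm/a
Convert to mass loss: 2.992 μm/a × 7.14 g/cm³ = 21.36 g·m⁻²·a⁻¹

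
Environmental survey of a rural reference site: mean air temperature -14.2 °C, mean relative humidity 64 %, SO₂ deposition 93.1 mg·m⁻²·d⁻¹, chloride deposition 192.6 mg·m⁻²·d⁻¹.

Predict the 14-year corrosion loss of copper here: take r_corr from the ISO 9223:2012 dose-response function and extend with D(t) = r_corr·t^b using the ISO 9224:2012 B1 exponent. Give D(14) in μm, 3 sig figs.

D(14) = 1.44 μm

copper: T≤10 °C ⇒ hinge +0.126·(-14.2−10) = -3.0492
  SO₂ term: 0.0053·93.1^0.26·exp(0.059·64-3.0492) = 0.03563
  Sd branch = 0.01025·Sd^0.27·e^(0.036·RH+0.049·T) = 0.2118 μm/a
  sum: 0.03563 + 0.2118 → r_corr = 0.2475 μm/a
ISO 9224: D(t) = r_corr · t^b with b = 0.667 (copper, B1)
  D(14) = 0.2475 × 14^0.667 = 0.2475 × 5.814 = 1.439 μm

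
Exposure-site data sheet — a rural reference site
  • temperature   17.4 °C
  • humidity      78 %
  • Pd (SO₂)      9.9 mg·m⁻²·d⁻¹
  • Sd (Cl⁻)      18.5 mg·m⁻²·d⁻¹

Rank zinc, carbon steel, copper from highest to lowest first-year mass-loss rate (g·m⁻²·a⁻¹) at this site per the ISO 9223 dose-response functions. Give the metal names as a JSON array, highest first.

["carbon steel", "copper", "zinc"]

zinc: temperature factor f = -0.071·(7.4) = -0.5254
  Pd branch = 0.0129·Pd^0.44·e^(0.046·RH+f) = 0.7564 μm/a
  Sd branch = 0.0175·Sd^0.57·e^(0.008·RH+0.085·T) = 0.7562 μm/a
  r_corr = 0.7564 + 0.7562 = 1.513 μm/a
  mass loss = 1.513 μm/a × 7.14 g/cm³ = 10.8 g·m⁻²·a⁻¹
carbon steel: temperature factor f = -0.054·(7.4) = -0.3996
  SO₂ term: 1.77·9.9^0.52·exp(0.02·78-0.3996) = 18.61
  Sd branch = 0.102·Sd^0.62·e^(0.033·RH+0.04·T) = 16.38 μm/a
  r_corr = 18.61 + 16.38 = 34.99 μm/a
  mass loss = 34.99 μm/a × 7.85 g/cm³ = 274.7 g·m⁻²·a⁻¹
copper: T>10 °C ⇒ hinge -0.080·(17.4−10) = -0.5920
  SO₂ term: 0.0053·9.9^0.26·exp(0.059·78-0.5920) = 0.5305
  Cl⁻ term: 0.01025·18.5^0.27·exp(0.036·78+0.049·17.4) = 0.8763
  r_corr = 0.5305 + 0.8763 = 1.407 μm/a
  mass loss = 1.407 μm/a × 8.96 g/cm³ = 12.6 g·m⁻²·a⁻¹
Ordering by g·m⁻²·a⁻¹: carbon steel (275) > copper (12.6) > zinc (10.8)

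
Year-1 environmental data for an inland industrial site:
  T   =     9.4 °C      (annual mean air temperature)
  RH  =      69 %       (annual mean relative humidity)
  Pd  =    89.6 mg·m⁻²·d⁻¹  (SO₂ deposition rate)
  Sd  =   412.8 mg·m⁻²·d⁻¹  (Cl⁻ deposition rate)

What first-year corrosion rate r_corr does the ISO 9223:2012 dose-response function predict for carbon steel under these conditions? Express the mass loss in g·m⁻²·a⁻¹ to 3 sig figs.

r_corr = 999 g·m⁻²·a⁻¹

carbon steel: T≤10 °C ⇒ hinge +0.150·(9.4−10) = -0.0900
  Pd branch = 1.77·Pd^0.52·e^(0.02·RH+f) = 66.59 μm/a
  Cl⁻ term: 0.102·412.8^0.62·exp(0.033·69+0.04·9.4) = 60.61
  r_corr = 66.59 + 60.61 = 127.2 μm/a
Convert to mass loss: 127.2 μm/a × 7.85 g/cm³ = 998.5 g·m⁻²·a⁻¹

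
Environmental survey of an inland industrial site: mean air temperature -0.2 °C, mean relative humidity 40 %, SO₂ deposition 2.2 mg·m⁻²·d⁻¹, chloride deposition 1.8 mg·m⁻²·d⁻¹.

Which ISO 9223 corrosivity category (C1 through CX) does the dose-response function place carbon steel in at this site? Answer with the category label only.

C2

carbon steel: temperature factor f = +0.150·(-10.2) = -1.5300
  Pd branch = 1.77·Pd^0.52·e^(0.02·RH+f) = 1.285 μm/a
  Sd branch = 0.102·Sd^0.62·e^(0.033·RH+0.04·T) = 0.5453 μm/a
  r_corr = 1.285 + 0.5453 = 1.831 μm/a
Category bounds: 1.3…25 μm/a bracket r_corr ⇒ C2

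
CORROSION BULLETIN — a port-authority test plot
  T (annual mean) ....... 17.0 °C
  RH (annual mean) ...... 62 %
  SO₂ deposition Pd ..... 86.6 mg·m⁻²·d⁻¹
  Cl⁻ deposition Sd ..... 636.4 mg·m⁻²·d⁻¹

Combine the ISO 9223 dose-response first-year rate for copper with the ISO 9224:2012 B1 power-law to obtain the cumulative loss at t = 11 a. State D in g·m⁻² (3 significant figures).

D(11) = 72.3 g·m⁻²

copper: T>10 °C ⇒ hinge -0.080·(17.0−10) = -0.5600
  sulphur-dioxide contribution → 0.3745 μm/a
  chloride contribution → 1.256 μm/a
  total first-year rate 1.63 μm/a
Long-term exponent b (ISO 9224 Table 2, B1) = 0.667
  D(11) = 1.63 × 11^0.667 = 1.63 × 4.95 = 8.069 μm
  Mass loss = 8.069 μm × 8.96 g/cm³ = 72.3 g·m⁻²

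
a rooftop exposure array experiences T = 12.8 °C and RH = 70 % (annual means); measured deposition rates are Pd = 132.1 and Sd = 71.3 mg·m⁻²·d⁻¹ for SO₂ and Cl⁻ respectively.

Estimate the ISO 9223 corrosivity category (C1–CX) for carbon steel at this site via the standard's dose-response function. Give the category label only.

carbon steel: T>10 °C ⇒ hinge -0.054·(12.8−10) = -0.1512
  sulphur-dioxide contribution → 78.2 μm/a
  chloride contribution → 24.16 μm/a
  ⇒ r_corr(carbon steel) = 102.4 μm/a
102 μm/a falls in (80, 200] for carbon steel → category C5

C5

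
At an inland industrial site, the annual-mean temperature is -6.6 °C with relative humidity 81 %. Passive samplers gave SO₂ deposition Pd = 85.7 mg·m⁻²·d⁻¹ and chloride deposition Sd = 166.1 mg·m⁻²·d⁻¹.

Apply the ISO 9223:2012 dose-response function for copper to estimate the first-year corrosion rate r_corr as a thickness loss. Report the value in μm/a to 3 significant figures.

r_corr = 0.792 μm/a

copper: f(T) = +0.126·(T−10) [T≤10 °C] = -2.0916
  Pd branch = 0.0053·Pd^0.26·e^(0.059·RH+f) = 0.2477 μm/a
  Sd branch = 0.01025·Sd^0.27·e^(0.036·RH+0.049·T) = 0.5447 μm/a
  sum: 0.2477 + 0.5447 → r_corr = 0.7925 μm/a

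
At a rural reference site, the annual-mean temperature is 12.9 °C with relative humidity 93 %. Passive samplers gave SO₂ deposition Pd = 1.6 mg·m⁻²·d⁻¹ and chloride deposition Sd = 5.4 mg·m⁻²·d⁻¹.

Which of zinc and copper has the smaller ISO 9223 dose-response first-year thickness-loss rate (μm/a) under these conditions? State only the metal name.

zinc: f(T) = -0.071·(T−10) [T>10 °C] = -0.2059
  SO₂ term: 0.0129·1.6^0.44·exp(0.046·93-0.2059) = 0.9309
  Cl⁻ term: 0.0175·5.4^0.57·exp(0.008·93+0.085·12.9) = 0.2883
  r_corr = 0.9309 + 0.2883 = 1.219 μm/a
copper: T>10 °C ⇒ hinge -0.080·(12.9−10) = -0.2320
  SO₂ term: 0.0053·1.6^0.26·exp(0.059·93-0.2320) = 1.147
  Cl⁻ term: 0.01025·5.4^0.27·exp(0.036·93+0.049·12.9) = 0.865
  sum: 1.147 + 0.865 → r_corr = 2.012 μm/a
Ordering by μm/a: copper (2.01) > zinc (1.22)

zinc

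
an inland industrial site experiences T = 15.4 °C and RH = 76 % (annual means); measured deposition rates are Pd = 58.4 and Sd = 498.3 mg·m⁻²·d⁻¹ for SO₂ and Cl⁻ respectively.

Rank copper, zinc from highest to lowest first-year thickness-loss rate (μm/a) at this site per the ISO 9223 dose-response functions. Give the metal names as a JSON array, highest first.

["zinc", "copper"]

copper: f(T) = -0.080·(T−10) [T>10 °C] = -0.4320
  sulphur-dioxide contribution → 0.8776 μm/a
  chloride contribution → 1.799 μm/a
  ⇒ r_corr(copper) = 2.676 μm/a
zinc: T>10 °C ⇒ hinge -0.071·(15.4−10) = -0.3834
  sulphur-dioxide contribution → 1.736 μm/a
  chloride contribution → 4.103 μm/a
  ⇒ r_corr(zinc) = 5.84 μm/a
Ordering by μm/a: zinc (5.84) > copper (2.68)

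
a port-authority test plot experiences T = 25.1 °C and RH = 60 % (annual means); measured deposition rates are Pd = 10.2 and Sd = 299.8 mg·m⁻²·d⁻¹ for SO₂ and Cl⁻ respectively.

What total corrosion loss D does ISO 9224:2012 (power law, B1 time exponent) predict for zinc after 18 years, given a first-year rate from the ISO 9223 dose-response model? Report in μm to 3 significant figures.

zinc: f(T) = -0.071·(T−10) [T>10 °C] = -1.0721
  Pd branch = 0.0129·Pd^0.44·e^(0.046·RH+f) = 0.1938 μm/a
  Sd branch = 0.0175·Sd^0.57·e^(0.008·RH+0.085·T) = 6.164 μm/a
  sum: 0.1938 + 6.164 → r_corr = 6.358 μm/a
Long-term exponent b (ISO 9224 Table 2, B1) = 0.813
  D(18) = 6.358 × 18^0.813 = 6.358 × 10.48 = 66.66 μm

D(18) = 66.7 μm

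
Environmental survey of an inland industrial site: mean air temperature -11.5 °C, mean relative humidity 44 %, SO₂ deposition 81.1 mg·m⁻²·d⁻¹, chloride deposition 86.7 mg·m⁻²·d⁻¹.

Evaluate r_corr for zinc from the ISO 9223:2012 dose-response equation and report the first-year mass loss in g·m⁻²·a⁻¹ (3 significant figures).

r_corr = 2.98 g·m⁻²·a⁻¹

zinc: T≤10 °C ⇒ hinge +0.038·(-11.5−10) = -0.8170
  sulphur-dioxide contribution → 0.2984 μm/a
  chloride contribution → 0.1191 μm/a
  ⇒ r_corr(zinc) = 0.4175 μm/a
Convert to mass loss: 0.4175 μm/a × 7.14 g/cm³ = 2.981 g·m⁻²·a⁻¹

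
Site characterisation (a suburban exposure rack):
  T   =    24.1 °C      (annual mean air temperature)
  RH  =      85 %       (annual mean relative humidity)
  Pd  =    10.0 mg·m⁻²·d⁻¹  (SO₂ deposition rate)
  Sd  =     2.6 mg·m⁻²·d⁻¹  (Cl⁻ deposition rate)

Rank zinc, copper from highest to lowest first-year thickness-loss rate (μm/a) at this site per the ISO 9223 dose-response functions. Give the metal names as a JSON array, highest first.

["copper", "zinc"]

zinc: f(T) = -0.071·(T−10) [T>10 °C] = -1.0011
  Pd branch = 0.0129·Pd^0.44·e^(0.046·RH+f) = 0.6515 μm/a
  Sd branch = 0.0175·Sd^0.57·e^(0.008·RH+0.085·T) = 0.4619 μm/a
  r_corr = 0.6515 + 0.4619 = 1.113 μm/a
copper: temperature factor f = -0.080·(14.1) = -1.1280
  SO₂ term: 0.0053·10.0^0.26·exp(0.059·85-1.1280) = 0.4703
  Sd branch = 0.01025·Sd^0.27·e^(0.036·RH+0.049·T) = 0.9217 μm/a
  r_corr = 0.4703 + 0.9217 = 1.392 μm/a
Ordering by μm/a: copper (1.39) > zinc (1.11)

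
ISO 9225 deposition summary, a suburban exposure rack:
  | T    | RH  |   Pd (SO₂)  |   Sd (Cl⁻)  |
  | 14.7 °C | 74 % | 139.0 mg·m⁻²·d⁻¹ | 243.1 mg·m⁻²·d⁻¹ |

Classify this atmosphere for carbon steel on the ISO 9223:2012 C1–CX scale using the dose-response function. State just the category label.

carbon steel: f(T) = -0.054·(T−10) [T>10 °C] = -0.2538
  SO₂ term: 1.77·139.0^0.52·exp(0.02·74-0.2538) = 78.5
  Cl⁻ term: 0.102·243.1^0.62·exp(0.033·74+0.04·14.7) = 63.64
  sum: 78.5 + 63.64 → r_corr = 142.1 μm/a
ISO 9223 Table 2 (carbon steel): 80 < 142 ≤ 200 μm/a ⇒ C5

C5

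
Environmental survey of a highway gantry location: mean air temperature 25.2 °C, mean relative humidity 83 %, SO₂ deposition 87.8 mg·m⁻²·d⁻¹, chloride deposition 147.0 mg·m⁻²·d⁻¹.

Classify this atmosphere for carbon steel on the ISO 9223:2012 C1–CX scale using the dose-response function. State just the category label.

C5

carbon steel: f(T) = -0.054·(T−10) [T>10 °C] = -0.8208
  sulphur-dioxide contribution → 41.98 μm/a
  chloride contribution → 95.42 μm/a
  total first-year rate 137.4 μm/a
137 μm/a falls in (80, 200] for carbon steel → category C5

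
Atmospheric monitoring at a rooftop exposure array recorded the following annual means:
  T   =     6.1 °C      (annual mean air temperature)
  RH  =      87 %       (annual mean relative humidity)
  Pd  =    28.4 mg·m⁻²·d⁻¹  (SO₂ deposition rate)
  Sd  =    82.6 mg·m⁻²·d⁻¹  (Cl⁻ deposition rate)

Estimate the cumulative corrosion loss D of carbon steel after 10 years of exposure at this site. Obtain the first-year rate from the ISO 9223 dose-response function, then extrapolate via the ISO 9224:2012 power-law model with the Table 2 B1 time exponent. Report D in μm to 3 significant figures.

carbon steel: T≤10 °C ⇒ hinge +0.150·(6.1−10) = -0.5850
  sulphur-dioxide contribution → 32.01 μm/a
  chloride contribution → 35.48 μm/a
  total first-year rate 67.49 μm/a
Power-law: D(10) = r_corr · 10^0.523
  D(10) = 67.49 × 10^0.523 = 67.49 × 3.334 = 225 μm

D(10) = 225 μm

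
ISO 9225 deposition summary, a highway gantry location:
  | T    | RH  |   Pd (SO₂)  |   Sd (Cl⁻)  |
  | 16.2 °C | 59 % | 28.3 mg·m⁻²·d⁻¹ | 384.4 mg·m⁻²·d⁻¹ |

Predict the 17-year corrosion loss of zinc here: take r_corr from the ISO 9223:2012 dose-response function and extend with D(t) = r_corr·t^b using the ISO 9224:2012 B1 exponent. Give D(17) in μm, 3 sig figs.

zinc: T>10 °C ⇒ hinge -0.071·(16.2−10) = -0.4402
  SO₂ term: 0.0129·28.3^0.44·exp(0.046·59-0.4402) = 0.5456
  Cl⁻ term: 0.0175·384.4^0.57·exp(0.008·59+0.085·16.2) = 3.307
  r_corr = 0.5456 + 3.307 = 3.852 μm/a
ISO 9224: D(t) = r_corr · t^b with b = 0.813 (zinc, B1)
  D(17) = 3.852 × 17^0.813 = 3.852 × 10.01 = 38.55 μm

D(17) = 38.6 μm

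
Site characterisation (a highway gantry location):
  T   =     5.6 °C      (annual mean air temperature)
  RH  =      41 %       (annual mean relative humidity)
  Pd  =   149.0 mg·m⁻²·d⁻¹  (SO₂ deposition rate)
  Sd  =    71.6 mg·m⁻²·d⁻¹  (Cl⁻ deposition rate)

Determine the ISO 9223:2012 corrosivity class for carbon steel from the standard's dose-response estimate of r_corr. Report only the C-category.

C3

carbon steel: T≤10 °C ⇒ hinge +0.150·(5.6−10) = -0.6600
  Pd branch = 1.77·Pd^0.52·e^(0.02·RH+f) = 28.02 μm/a
  Cl⁻ term: 0.102·71.6^0.62·exp(0.033·41+0.04·5.6) = 6.975
  sum: 28.02 + 6.975 → r_corr = 35 μm/a
Category bounds: 25…50 μm/a bracket r_corr ⇒ C3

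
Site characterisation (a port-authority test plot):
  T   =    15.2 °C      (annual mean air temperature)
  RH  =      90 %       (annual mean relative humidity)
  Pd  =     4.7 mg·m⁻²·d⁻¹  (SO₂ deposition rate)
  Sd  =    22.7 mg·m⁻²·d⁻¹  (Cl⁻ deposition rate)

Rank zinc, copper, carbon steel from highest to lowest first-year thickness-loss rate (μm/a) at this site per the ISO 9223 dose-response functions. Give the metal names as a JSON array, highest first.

zinc: T>10 °C ⇒ hinge -0.071·(15.2−10) = -0.3692
  sulphur-dioxide contribution → 1.106 μm/a
  chloride contribution → 0.7758 μm/a
  ⇒ r_corr(zinc) = 1.882 μm/a
copper: T>10 °C ⇒ hinge -0.080·(15.2−10) = -0.4160
  sulphur-dioxide contribution → 1.058 μm/a
  chloride contribution → 1.281 μm/a
  total first-year rate 2.339 μm/a
carbon steel: f(T) = -0.054·(T−10) [T>10 °C] = -0.2808
  sulphur-dioxide contribution → 18.08 μm/a
  chloride contribution → 25.31 μm/a
  total first-year rate 43.39 μm/a
Ordering by μm/a: carbon steel (43.4) > copper (2.34) > zinc (1.88)

["carbon steel", "copper", "zinc"]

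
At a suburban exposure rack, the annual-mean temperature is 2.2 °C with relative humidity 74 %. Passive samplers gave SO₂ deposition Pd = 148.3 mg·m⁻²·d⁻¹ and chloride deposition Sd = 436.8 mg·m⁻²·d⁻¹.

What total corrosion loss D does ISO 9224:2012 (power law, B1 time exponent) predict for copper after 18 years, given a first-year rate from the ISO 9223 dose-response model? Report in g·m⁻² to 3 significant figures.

copper: T≤10 °C ⇒ hinge +0.126·(2.2−10) = -0.9828
  SO₂ term: 0.0053·148.3^0.26·exp(0.059·74-0.9828) = 0.5729
  Sd branch = 0.01025·Sd^0.27·e^(0.036·RH+0.049·T) = 0.846 μm/a
  sum: 0.5729 + 0.846 → r_corr = 1.419 μm/a
ISO 9224: D(t) = r_corr · t^b with b = 0.667 (copper, B1)
  D(18) = 1.419 × 18^0.667 = 1.419 × 6.875 = 9.755 μm
  Mass loss = 9.755 μm × 8.96 g/cm³ = 87.4 g·m⁻²

D(18) = 87.4 g·m⁻²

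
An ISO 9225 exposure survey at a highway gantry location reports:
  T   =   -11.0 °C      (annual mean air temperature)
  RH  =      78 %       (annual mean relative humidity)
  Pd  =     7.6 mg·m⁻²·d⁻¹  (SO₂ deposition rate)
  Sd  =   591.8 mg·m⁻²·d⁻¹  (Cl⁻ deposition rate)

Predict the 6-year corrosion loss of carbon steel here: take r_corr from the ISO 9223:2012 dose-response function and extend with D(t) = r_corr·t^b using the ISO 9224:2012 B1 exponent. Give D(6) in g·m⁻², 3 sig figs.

D(6) = 924 g·m⁻²

carbon steel: temperature factor f = +0.150·(-21.0) = -3.1500
  sulphur-dioxide contribution → 1.036 μm/a
  chloride contribution → 45.1 μm/a
  ⇒ r_corr(carbon steel) = 46.13 μm/a
Power-law: D(6) = r_corr · 6^0.523
  D(6) = 46.13 × 6^0.523 = 46.13 × 2.553 = 117.8 μm
  Mass loss = 117.8 μm × 7.85 g/cm³ = 924.4 g·m⁻²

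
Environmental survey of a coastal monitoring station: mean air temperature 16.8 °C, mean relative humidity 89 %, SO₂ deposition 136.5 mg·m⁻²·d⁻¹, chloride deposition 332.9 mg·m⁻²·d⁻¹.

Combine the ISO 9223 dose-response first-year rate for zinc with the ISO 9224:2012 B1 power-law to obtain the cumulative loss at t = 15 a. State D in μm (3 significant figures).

zinc: T>10 °C ⇒ hinge -0.071·(16.8−10) = -0.4828
  sulphur-dioxide contribution → 4.153 μm/a
  chloride contribution → 4.075 μm/a
  total first-year rate 8.228 μm/a
ISO 9224: D(t) = r_corr · t^b with b = 0.813 (zinc, B1)
  D(15) = 8.228 × 15^0.813 = 8.228 × 9.04 = 74.38 μm

D(15) = 74.4 μm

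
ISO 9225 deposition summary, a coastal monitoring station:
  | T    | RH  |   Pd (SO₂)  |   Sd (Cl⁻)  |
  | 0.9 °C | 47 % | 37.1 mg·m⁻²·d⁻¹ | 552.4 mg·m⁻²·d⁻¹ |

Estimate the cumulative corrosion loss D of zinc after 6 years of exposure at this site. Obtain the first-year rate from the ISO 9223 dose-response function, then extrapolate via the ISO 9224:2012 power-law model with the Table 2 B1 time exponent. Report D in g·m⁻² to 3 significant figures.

zinc: f(T) = +0.038·(T−10) [T≤10 °C] = -0.3458
  SO₂ term: 0.0129·37.1^0.44·exp(0.046·47-0.3458) = 0.3889
  Cl⁻ term: 0.0175·552.4^0.57·exp(0.008·47+0.085·0.9) = 1.006
  r_corr = 0.3889 + 1.006 = 1.395 μm/a
Long-term exponent b (ISO 9224 Table 2, B1) = 0.813
  D(6) = 1.395 × 6^0.813 = 1.395 × 4.292 = 5.987 μm
  Mass loss = 5.987 μm × 7.14 g/cm³ = 42.75 g·m⁻²

D(6) = 42.7 g·m⁻²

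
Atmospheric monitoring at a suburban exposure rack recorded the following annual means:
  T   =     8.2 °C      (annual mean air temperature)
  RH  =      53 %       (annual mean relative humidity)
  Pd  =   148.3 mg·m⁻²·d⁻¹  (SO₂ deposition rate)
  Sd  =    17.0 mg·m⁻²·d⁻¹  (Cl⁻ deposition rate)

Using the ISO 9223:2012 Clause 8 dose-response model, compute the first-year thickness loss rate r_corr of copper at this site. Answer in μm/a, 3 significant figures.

copper: T≤10 °C ⇒ hinge +0.126·(8.2−10) = -0.2268
  Pd branch = 0.0053·Pd^0.26·e^(0.059·RH+f) = 0.3534 μm/a
  Sd branch = 0.01025·Sd^0.27·e^(0.036·RH+0.049·T) = 0.2219 μm/a
  r_corr = 0.3534 + 0.2219 = 0.5753 μm/a

r_corr = 0.575 μm/a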